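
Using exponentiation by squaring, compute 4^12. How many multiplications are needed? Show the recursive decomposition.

Computing 4^12 by squaring (build up from 4^1; each line after the first costs one multiplication):

4^1 = 4
4^2 = (4^1)^2 = 4^2 = 16
4^3 = 4 * 4^2 = 4 * 16 = 64
4^6 = (4^3)^2 = 64^2 = 4096
4^12 = (4^6)^2 = 4096^2 = 16777216

Result: 16777216
Multiplications needed: 4 (4 lines after 4^1)

4^12 = 16777216. Using exponentiation by squaring, this requires 4 multiplications. The key idea: if the exponent is even, square the half-power; if odd, multiply by the base once.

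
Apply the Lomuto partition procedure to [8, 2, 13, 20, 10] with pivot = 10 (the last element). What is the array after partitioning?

Lomuto partition with pivot = 10:

Initial array: [8, 2, 13, 20, 10]

arr[0]=8 <= 10: swap with position 0, array becomes [8, 2, 13, 20, 10]
arr[1]=2 <= 10: swap with position 1, array becomes [8, 2, 13, 20, 10]
arr[2]=13 > 10: no swap
arr[3]=20 > 10: no swap

Place pivot at position 2: [8, 2, 10, 20, 13]
Pivot position: 2

After partitioning with pivot 10, the array becomes [8, 2, 10, 20, 13]. The pivot is placed at index 2. All elements to the left of the pivot are <= 10, and all elements to the right are > 10.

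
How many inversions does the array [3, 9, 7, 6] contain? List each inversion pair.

Finding inversions in [3, 9, 7, 6]:

(1, 2): arr[1]=9 > arr[2]=7
(1, 3): arr[1]=9 > arr[3]=6
(2, 3): arr[2]=7 > arr[3]=6

Total inversions: 3

The array has 3 inversion(s): (1,2), (1,3), (2,3). Each pair (i,j) satisfies i < j and arr[i] > arr[j].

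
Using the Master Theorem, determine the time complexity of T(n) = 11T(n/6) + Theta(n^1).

Master Theorem for T(n) = 11T(n/6) + O(n^1):

a = 11, b = 6, c = 1
log_b(a) = log_6(11) = 1.3383

Case 1: c = 1 < log_6(11) = 1.3383
T(n) = O(n^(log_6 11))

For T(n) = 11T(n/6) + O(n^1): log_6(11) = 1.3383. This is Case 1 of the Master Theorem (c < log_b(a), work dominated by leaves), giving O(n^(log_6 11)).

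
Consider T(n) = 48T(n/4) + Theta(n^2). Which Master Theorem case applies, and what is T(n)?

Master Theorem for T(n) = 48T(n/4) + O(n^2):

a = 48, b = 4, c = 2
log_b(a) = log_4(48) = 2.7925

Case 1: c = 2 < log_4(48) = 2.7925
T(n) = O(n^(log_4 48))

For T(n) = 48T(n/4) + O(n^2): log_4(48) = 2.7925. This is Case 1 of the Master Theorem (c < log_b(a), work dominated by leaves), giving O(n^(log_4 48)).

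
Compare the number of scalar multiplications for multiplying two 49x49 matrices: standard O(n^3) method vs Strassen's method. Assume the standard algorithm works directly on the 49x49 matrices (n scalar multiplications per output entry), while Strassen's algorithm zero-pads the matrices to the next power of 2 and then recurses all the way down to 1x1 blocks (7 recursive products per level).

Matrix multiplication for 49x49 matrices:

Strassen's algorithm requires power-of-2 dimensions. Pad 49x49 to 64x64 (next power of 2).

Standard algorithm: 49^3 = 117649 multiplications
Strassen's algorithm: 7^(log2(64)) = 7^6 = 117649 multiplications
Savings: 117649 - 117649 = 0 multiplications

Standard: 117649 multiplications (49^3). Strassen: 117649 multiplications (7^6, after padding to 64x64). Strassen reduces 8 recursive multiplications to 7 at each level.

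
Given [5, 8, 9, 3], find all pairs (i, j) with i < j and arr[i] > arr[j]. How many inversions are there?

Finding inversions in [5, 8, 9, 3]:

(0, 3): arr[0]=5 > arr[3]=3
(1, 3): arr[1]=8 > arr[3]=3
(2, 3): arr[2]=9 > arr[3]=3

Total inversions: 3

The array has 3 inversion(s): (0,3), (1,3), (2,3). Each pair (i,j) satisfies i < j and arr[i] > arr[j].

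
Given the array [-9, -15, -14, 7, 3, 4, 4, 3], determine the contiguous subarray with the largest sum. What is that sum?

Using Kadane's algorithm on [-9, -15, -14, 7, 3, 4, 4, 3]:

Scanning through the array:
Position 1 (value -15): max_ending_here = -15, max_so_far = -9
Position 2 (value -14): max_ending_here = -14, max_so_far = -9
Position 3 (value 7): max_ending_here = 7, max_so_far = 7
Position 4 (value 3): max_ending_here = 10, max_so_far = 10
Position 5 (value 4): max_ending_here = 14, max_so_far = 14
Position 6 (value 4): max_ending_here = 18, max_so_far = 18
Position 7 (value 3): max_ending_here = 21, max_so_far = 21

Maximum subarray: [7, 3, 4, 4, 3]
Maximum sum: 21

The maximum subarray is [7, 3, 4, 4, 3] with sum 21. This subarray runs from index 3 to index 7.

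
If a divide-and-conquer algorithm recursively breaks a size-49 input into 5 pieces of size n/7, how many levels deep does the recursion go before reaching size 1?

For divide and conquer with division factor 7:

Problem sizes at each level:
Level 0: 49
Level 1: 7
Level 2: 1

The root is level 0 and the size-1 base case is level 2 (the tree spans levels 0 through 2, i.e. 3 levels counting the root), so the depth is the number of divisions: log_7(49) = 2

The recursion tree depth is log_7(49) = 2. At each level, the problem size is divided by 7, so it takes 2 divisions to reduce to a base case of size 1. The algorithm makes 5 recursive calls at each level.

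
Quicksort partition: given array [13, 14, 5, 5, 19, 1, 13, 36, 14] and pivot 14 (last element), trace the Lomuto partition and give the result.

Lomuto partition with pivot = 14:

Initial array: [13, 14, 5, 5, 19, 1, 13, 36, 14]

arr[0]=13 <= 14: swap with position 0, array becomes [13, 14, 5, 5, 19, 1, 13, 36, 14]
arr[1]=14 <= 14: swap with position 1, array becomes [13, 14, 5, 5, 19, 1, 13, 36, 14]
arr[2]=5 <= 14: swap with position 2, array becomes [13, 14, 5, 5, 19, 1, 13, 36, 14]
arr[3]=5 <= 14: swap with position 3, array becomes [13, 14, 5, 5, 19, 1, 13, 36, 14]
arr[4]=19 > 14: no swap
arr[5]=1 <= 14: swap with position 4, array becomes [13, 14, 5, 5, 1, 19, 13, 36, 14]
arr[6]=13 <= 14: swap with position 5, array becomes [13, 14, 5, 5, 1, 13, 19, 36, 14]
arr[7]=36 > 14: no swap

Place pivot at position 6: [13, 14, 5, 5, 1, 13, 14, 36, 19]
Pivot position: 6

After partitioning with pivot 14, the array becomes [13, 14, 5, 5, 1, 13, 14, 36, 19]. The pivot is placed at index 6. All elements to the left of the pivot are <= 14, and all elements to the right are > 14.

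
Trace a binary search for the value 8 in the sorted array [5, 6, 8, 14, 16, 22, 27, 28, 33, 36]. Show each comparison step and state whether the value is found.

Binary search for 8 in [5, 6, 8, 14, 16, 22, 27, 28, 33, 36]:

lo=0, hi=9, mid=4, arr[mid]=16 -> 16 > 8, search left half
lo=0, hi=3, mid=1, arr[mid]=6 -> 6 < 8, search right half
lo=2, hi=3, mid=2, arr[mid]=8 -> Found target at index 2!

Binary search finds 8 at index 2 after 3 comparisons. The search repeatedly halves the search space by comparing with the middle element.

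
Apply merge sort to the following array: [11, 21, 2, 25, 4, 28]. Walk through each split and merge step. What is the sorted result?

Merge sort trace:

Split: [11, 21, 2, 25, 4, 28] -> [11, 21, 2] and [25, 4, 28]
  Split: [11, 21, 2] -> [11] and [21, 2]
    Split: [21, 2] -> [21] and [2]
    Merge: [21] + [2] -> [2, 21]
  Merge: [11] + [2, 21] -> [2, 11, 21]
  Split: [25, 4, 28] -> [25] and [4, 28]
    Split: [4, 28] -> [4] and [28]
    Merge: [4] + [28] -> [4, 28]
  Merge: [25] + [4, 28] -> [4, 25, 28]
Merge: [2, 11, 21] + [4, 25, 28] -> [2, 4, 11, 21, 25, 28]

Final sorted array: [2, 4, 11, 21, 25, 28]

The merge sort proceeds by recursively splitting the array and merging sorted halves.
After all merges, the sorted array is [2, 4, 11, 21, 25, 28].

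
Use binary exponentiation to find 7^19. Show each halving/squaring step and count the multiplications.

Computing 7^19 by squaring (build up from 7^1; each line after the first costs one multiplication):

7^1 = 7
7^2 = (7^1)^2 = 7^2 = 49
7^4 = (7^2)^2 = 49^2 = 2401
7^8 = (7^4)^2 = 2401^2 = 5764801
7^9 = 7 * 7^8 = 7 * 5764801 = 40353607
7^18 = (7^9)^2 = 40353607^2 = 1628413597910449
7^19 = 7 * 7^18 = 7 * 1628413597910449 = 11398895185373143

Result: 11398895185373143
Multiplications needed: 6 (6 lines after 7^1)

7^19 = 11398895185373143. Using exponentiation by squaring, this requires 6 multiplications. The key idea: if the exponent is even, square the half-power; if odd, multiply by the base once.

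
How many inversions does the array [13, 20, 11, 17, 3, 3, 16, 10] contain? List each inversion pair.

Finding inversions in [13, 20, 11, 17, 3, 3, 16, 10]:

(0, 2): arr[0]=13 > arr[2]=11
(0, 4): arr[0]=13 > arr[4]=3
(0, 5): arr[0]=13 > arr[5]=3
(0, 7): arr[0]=13 > arr[7]=10
(1, 2): arr[1]=20 > arr[2]=11
(1, 3): arr[1]=20 > arr[3]=17
(1, 4): arr[1]=20 > arr[4]=3
(1, 5): arr[1]=20 > arr[5]=3
(1, 6): arr[1]=20 > arr[6]=16
(1, 7): arr[1]=20 > arr[7]=10
(2, 4): arr[2]=11 > arr[4]=3
(2, 5): arr[2]=11 > arr[5]=3
(2, 7): arr[2]=11 > arr[7]=10
(3, 4): arr[3]=17 > arr[4]=3
(3, 5): arr[3]=17 > arr[5]=3
(3, 6): arr[3]=17 > arr[6]=16
(3, 7): arr[3]=17 > arr[7]=10
(6, 7): arr[6]=16 > arr[7]=10

Total inversions: 18

The array has 18 inversion(s): (0,2), (0,4), (0,5), (0,7), (1,2), (1,3), (1,4), (1,5), (1,6), (1,7), (2,4), (2,5), (2,7), (3,4), (3,5), (3,6), (3,7), (6,7). Each pair (i,j) satisfies i < j and arr[i] > arr[j].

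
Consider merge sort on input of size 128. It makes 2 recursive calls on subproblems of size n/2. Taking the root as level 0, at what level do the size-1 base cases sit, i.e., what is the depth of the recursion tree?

For divide and conquer with division factor 2:

Problem sizes at each level:
Level 0: 128
Level 1: 64
Level 2: 32
Level 3: 16
Level 4: 8
Level 5: 4
Level 6: 2
Level 7: 1

The root is level 0 and the size-1 base case is level 7 (the tree spans levels 0 through 7, i.e. 8 levels counting the root), so the depth is the number of divisions: log_2(128) = 7

The recursion tree depth is log_2(128) = 7. At each level, the problem size is divided by 2, so it takes 7 divisions to reduce to a base case of size 1. The algorithm makes 2 recursive calls at each level.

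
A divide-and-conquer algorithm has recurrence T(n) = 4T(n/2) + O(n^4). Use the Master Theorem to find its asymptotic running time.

Master Theorem for T(n) = 4T(n/2) + O(n^4):

a = 4, b = 2, c = 4
log_b(a) = log_2(4) = 2.0000

Case 3: c = 4 > log_2(4) = 2.0000
T(n) = O(n^4) = O(n^4)

For T(n) = 4T(n/2) + O(n^4): log_2(4) = 2.0000. This is Case 3 of the Master Theorem (c > log_b(a), work dominated by root), giving O(n^4).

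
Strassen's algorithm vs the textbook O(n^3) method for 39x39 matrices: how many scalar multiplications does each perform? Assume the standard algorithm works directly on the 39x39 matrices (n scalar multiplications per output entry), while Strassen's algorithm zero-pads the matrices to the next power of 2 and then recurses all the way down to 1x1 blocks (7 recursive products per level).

Matrix multiplication for 39x39 matrices:

Strassen's algorithm requires power-of-2 dimensions. Pad 39x39 to 64x64 (next power of 2).

Standard algorithm: 39^3 = 59319 multiplications
Strassen's algorithm: 7^(log2(64)) = 7^6 = 117649 multiplications
Difference: 59319 - 117649 = -58330 (Strassen uses MORE here due to padding overhead — for small or just-over-power-of-2 n, padding can outweigh the per-level savings)

Standard: 59319 multiplications (39^3). Strassen: 117649 multiplications (7^6, after padding to 64x64). Strassen reduces 8 recursive multiplications to 7 at each level.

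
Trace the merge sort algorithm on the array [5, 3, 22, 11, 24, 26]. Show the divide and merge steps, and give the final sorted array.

Merge sort trace:

Split: [5, 3, 22, 11, 24, 26] -> [5, 3, 22] and [11, 24, 26]
  Split: [5, 3, 22] -> [5] and [3, 22]
    Split: [3, 22] -> [3] and [22]
    Merge: [3] + [22] -> [3, 22]
  Merge: [5] + [3, 22] -> [3, 5, 22]
  Split: [11, 24, 26] -> [11] and [24, 26]
    Split: [24, 26] -> [24] and [26]
    Merge: [24] + [26] -> [24, 26]
  Merge: [11] + [24, 26] -> [11, 24, 26]
Merge: [3, 5, 22] + [11, 24, 26] -> [3, 5, 11, 22, 24, 26]

Final sorted array: [3, 5, 11, 22, 24, 26]

The merge sort proceeds by recursively splitting the array and merging sorted halves.
After all merges, the sorted array is [3, 5, 11, 22, 24, 26].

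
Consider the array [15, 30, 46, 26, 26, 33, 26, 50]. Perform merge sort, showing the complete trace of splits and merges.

Merge sort trace:

Split: [15, 30, 46, 26, 26, 33, 26, 50] -> [15, 30, 46, 26] and [26, 33, 26, 50]
  Split: [15, 30, 46, 26] -> [15, 30] and [46, 26]
    Split: [15, 30] -> [15] and [30]
    Merge: [15] + [30] -> [15, 30]
    Split: [46, 26] -> [46] and [26]
    Merge: [46] + [26] -> [26, 46]
  Merge: [15, 30] + [26, 46] -> [15, 26, 30, 46]
  Split: [26, 33, 26, 50] -> [26, 33] and [26, 50]
    Split: [26, 33] -> [26] and [33]
    Merge: [26] + [33] -> [26, 33]
    Split: [26, 50] -> [26] and [50]
    Merge: [26] + [50] -> [26, 50]
  Merge: [26, 33] + [26, 50] -> [26, 26, 33, 50]
Merge: [15, 26, 30, 46] + [26, 26, 33, 50] -> [15, 26, 26, 26, 30, 33, 46, 50]

Final sorted array: [15, 26, 26, 26, 30, 33, 46, 50]

The merge sort proceeds by recursively splitting the array and merging sorted halves.
After all merges, the sorted array is [15, 26, 26, 26, 30, 33, 46, 50].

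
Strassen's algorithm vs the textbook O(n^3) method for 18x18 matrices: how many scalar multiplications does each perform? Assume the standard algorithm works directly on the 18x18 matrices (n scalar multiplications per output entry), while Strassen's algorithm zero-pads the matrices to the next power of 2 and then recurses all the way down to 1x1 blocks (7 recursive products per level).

Matrix multiplication for 18x18 matrices:

Strassen's algorithm requires power-of-2 dimensions. Pad 18x18 to 32x32 (next power of 2).

Standard algorithm: 18^3 = 5832 multiplications
Strassen's algorithm: 7^(log2(32)) = 7^5 = 16807 multiplications
Difference: 5832 - 16807 = -10975 (Strassen uses MORE here due to padding overhead — for small or just-over-power-of-2 n, padding can outweigh the per-level savings)

Standard: 5832 multiplications (18^3). Strassen: 16807 multiplications (7^5, after padding to 32x32). Strassen reduces 8 recursive multiplications to 7 at each level.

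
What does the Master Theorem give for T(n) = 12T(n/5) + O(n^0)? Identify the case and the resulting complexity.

Master Theorem for T(n) = 12T(n/5) + O(n^0):

a = 12, b = 5, c = 0
log_b(a) = log_5(12) = 1.5440

Case 1: c = 0 < log_5(12) = 1.5440
T(n) = O(n^(log_5 12))

For T(n) = 12T(n/5) + O(n^0): log_5(12) = 1.5440. This is Case 1 of the Master Theorem (c < log_b(a), work dominated by leaves), giving O(n^(log_5 12)).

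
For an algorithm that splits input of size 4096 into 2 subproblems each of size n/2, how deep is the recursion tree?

For divide and conquer with division factor 2:

Problem sizes at each level:
Level 0: 4096
Level 1: 2048
Level 2: 1024
Level 3: 512
Level 4: 256
Level 5: 128
Level 6: 64
Level 7: 32
Level 8: 16
Level 9: 8
Level 10: 4
Level 11: 2
Level 12: 1

The root is level 0 and the size-1 base case is level 12 (the tree spans levels 0 through 12, i.e. 13 levels counting the root), so the depth is the number of divisions: log_2(4096) = 12

The recursion tree depth is log_2(4096) = 12. At each level, the problem size is divided by 2, so it takes 12 divisions to reduce to a base case of size 1. The algorithm makes 2 recursive calls at each level.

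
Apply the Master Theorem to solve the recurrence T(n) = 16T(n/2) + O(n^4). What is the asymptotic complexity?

Master Theorem for T(n) = 16T(n/2) + O(n^4):

a = 16, b = 2, c = 4
log_b(a) = log_2(16) = 4.0000

Case 2: c = 4 = log_2(16) = 4.0000
T(n) = O(n^4 log n) = O(n^4 log n)

For T(n) = 16T(n/2) + O(n^4): log_2(16) = 4.0000. This is Case 2 of the Master Theorem (c = log_b(a), equal work at all levels), giving O(n^4 log n).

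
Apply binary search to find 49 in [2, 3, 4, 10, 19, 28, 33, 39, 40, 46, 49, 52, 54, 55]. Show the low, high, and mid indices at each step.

Binary search for 49 in [2, 3, 4, 10, 19, 28, 33, 39, 40, 46, 49, 52, 54, 55]:

lo=0, hi=13, mid=6, arr[mid]=33 -> 33 < 49, search right half
lo=7, hi=13, mid=10, arr[mid]=49 -> Found target at index 10!

Binary search finds 49 at index 10 after 2 comparisons. The search repeatedly halves the search space by comparing with the middle element.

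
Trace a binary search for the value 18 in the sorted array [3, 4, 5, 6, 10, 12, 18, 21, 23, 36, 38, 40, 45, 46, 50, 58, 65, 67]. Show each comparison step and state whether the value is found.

Binary search for 18 in [3, 4, 5, 6, 10, 12, 18, 21, 23, 36, 38, 40, 45, 46, 50, 58, 65, 67]:

lo=0, hi=17, mid=8, arr[mid]=23 -> 23 > 18, search left half
lo=0, hi=7, mid=3, arr[mid]=6 -> 6 < 18, search right half
lo=4, hi=7, mid=5, arr[mid]=12 -> 12 < 18, search right half
lo=6, hi=7, mid=6, arr[mid]=18 -> Found target at index 6!

Binary search finds 18 at index 6 after 4 comparisons. The search repeatedly halves the search space by comparing with the middle element.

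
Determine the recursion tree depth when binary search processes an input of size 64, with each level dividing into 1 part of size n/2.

For divide and conquer with division factor 2:

Problem sizes at each level:
Level 0: 64
Level 1: 32
Level 2: 16
Level 3: 8
Level 4: 4
Level 5: 2
Level 6: 1

The root is level 0 and the size-1 base case is level 6 (the tree spans levels 0 through 6, i.e. 7 levels counting the root), so the depth is the number of divisions: log_2(64) = 6

The recursion tree depth is log_2(64) = 6. At each level, the problem size is divided by 2, so it takes 6 divisions to reduce to a base case of size 1. The algorithm makes 1 recursive call at each level.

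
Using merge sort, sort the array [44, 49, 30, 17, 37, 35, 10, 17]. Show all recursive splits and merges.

Merge sort trace:

Split: [44, 49, 30, 17, 37, 35, 10, 17] -> [44, 49, 30, 17] and [37, 35, 10, 17]
  Split: [44, 49, 30, 17] -> [44, 49] and [30, 17]
    Split: [44, 49] -> [44] and [49]
    Merge: [44] + [49] -> [44, 49]
    Split: [30, 17] -> [30] and [17]
    Merge: [30] + [17] -> [17, 30]
  Merge: [44, 49] + [17, 30] -> [17, 30, 44, 49]
  Split: [37, 35, 10, 17] -> [37, 35] and [10, 17]
    Split: [37, 35] -> [37] and [35]
    Merge: [37] + [35] -> [35, 37]
    Split: [10, 17] -> [10] and [17]
    Merge: [10] + [17] -> [10, 17]
  Merge: [35, 37] + [10, 17] -> [10, 17, 35, 37]
Merge: [17, 30, 44, 49] + [10, 17, 35, 37] -> [10, 17, 17, 30, 35, 37, 44, 49]

Final sorted array: [10, 17, 17, 30, 35, 37, 44, 49]

The merge sort proceeds by recursively splitting the array and merging sorted halves.
After all merges, the sorted array is [10, 17, 17, 30, 35, 37, 44, 49].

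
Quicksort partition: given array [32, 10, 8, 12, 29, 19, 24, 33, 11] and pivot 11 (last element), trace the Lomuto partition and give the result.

Lomuto partition with pivot = 11:

Initial array: [32, 10, 8, 12, 29, 19, 24, 33, 11]

arr[0]=32 > 11: no swap
arr[1]=10 <= 11: swap with position 0, array becomes [10, 32, 8, 12, 29, 19, 24, 33, 11]
arr[2]=8 <= 11: swap with position 1, array becomes [10, 8, 32, 12, 29, 19, 24, 33, 11]
arr[3]=12 > 11: no swap
arr[4]=29 > 11: no swap
arr[5]=19 > 11: no swap
arr[6]=24 > 11: no swap
arr[7]=33 > 11: no swap

Place pivot at position 2: [10, 8, 11, 12, 29, 19, 24, 33, 32]
Pivot position: 2

After partitioning with pivot 11, the array becomes [10, 8, 11, 12, 29, 19, 24, 33, 32]. The pivot is placed at index 2. All elements to the left of the pivot are <= 11, and all elements to the right are > 11.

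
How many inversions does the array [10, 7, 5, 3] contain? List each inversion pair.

Finding inversions in [10, 7, 5, 3]:

(0, 1): arr[0]=10 > arr[1]=7
(0, 2): arr[0]=10 > arr[2]=5
(0, 3): arr[0]=10 > arr[3]=3
(1, 2): arr[1]=7 > arr[2]=5
(1, 3): arr[1]=7 > arr[3]=3
(2, 3): arr[2]=5 > arr[3]=3

Total inversions: 6

The array has 6 inversion(s): (0,1), (0,2), (0,3), (1,2), (1,3), (2,3). Each pair (i,j) satisfies i < j and arr[i] > arr[j].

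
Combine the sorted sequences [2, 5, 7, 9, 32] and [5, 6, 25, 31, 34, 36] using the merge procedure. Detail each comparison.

Merging process:

Compare 2 vs 5: take 2 from left. Merged: [2]
Compare 5 vs 5: take 5 from left. Merged: [2, 5]
Compare 7 vs 5: take 5 from right. Merged: [2, 5, 5]
Compare 7 vs 6: take 6 from right. Merged: [2, 5, 5, 6]
Compare 7 vs 25: take 7 from left. Merged: [2, 5, 5, 6, 7]
Compare 9 vs 25: take 9 from left. Merged: [2, 5, 5, 6, 7, 9]
Compare 32 vs 25: take 25 from right. Merged: [2, 5, 5, 6, 7, 9, 25]
Compare 32 vs 31: take 31 from right. Merged: [2, 5, 5, 6, 7, 9, 25, 31]
Compare 32 vs 34: take 32 from left. Merged: [2, 5, 5, 6, 7, 9, 25, 31, 32]
Append remaining from right: [34, 36]. Merged: [2, 5, 5, 6, 7, 9, 25, 31, 32, 34, 36]

Final merged array: [2, 5, 5, 6, 7, 9, 25, 31, 32, 34, 36]
Total comparisons: 9

The merged array is [2, 5, 5, 6, 7, 9, 25, 31, 32, 34, 36], requiring 9 comparisons. The merge step runs in O(n) time where n is the total number of elements.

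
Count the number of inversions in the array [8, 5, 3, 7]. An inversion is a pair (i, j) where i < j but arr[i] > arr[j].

Finding inversions in [8, 5, 3, 7]:

(0, 1): arr[0]=8 > arr[1]=5
(0, 2): arr[0]=8 > arr[2]=3
(0, 3): arr[0]=8 > arr[3]=7
(1, 2): arr[1]=5 > arr[2]=3

Total inversions: 4

The array has 4 inversion(s): (0,1), (0,2), (0,3), (1,2). Each pair (i,j) satisfies i < j and arr[i] > arr[j].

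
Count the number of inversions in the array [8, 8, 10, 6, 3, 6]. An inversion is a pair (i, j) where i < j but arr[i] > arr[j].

Finding inversions in [8, 8, 10, 6, 3, 6]:

(0, 3): arr[0]=8 > arr[3]=6
(0, 4): arr[0]=8 > arr[4]=3
(0, 5): arr[0]=8 > arr[5]=6
(1, 3): arr[1]=8 > arr[3]=6
(1, 4): arr[1]=8 > arr[4]=3
(1, 5): arr[1]=8 > arr[5]=6
(2, 3): arr[2]=10 > arr[3]=6
(2, 4): arr[2]=10 > arr[4]=3
(2, 5): arr[2]=10 > arr[5]=6
(3, 4): arr[3]=6 > arr[4]=3

Total inversions: 10

The array has 10 inversion(s): (0,3), (0,4), (0,5), (1,3), (1,4), (1,5), (2,3), (2,4), (2,5), (3,4). Each pair (i,j) satisfies i < j and arr[i] > arr[j].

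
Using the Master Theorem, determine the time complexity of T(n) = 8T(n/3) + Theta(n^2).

Master Theorem for T(n) = 8T(n/3) + O(n^2):

a = 8, b = 3, c = 2
log_b(a) = log_3(8) = 1.8928

Case 3: c = 2 > log_3(8) = 1.8928
T(n) = O(n^2) = O(n^2)

For T(n) = 8T(n/3) + O(n^2): log_3(8) = 1.8928. This is Case 3 of the Master Theorem (c > log_b(a), work dominated by root), giving O(n^2).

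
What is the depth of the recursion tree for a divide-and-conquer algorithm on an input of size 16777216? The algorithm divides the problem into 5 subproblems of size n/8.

For divide and conquer with division factor 8:

Problem sizes at each level:
Level 0: 16777216
Level 1: 2097152
Level 2: 262144
Level 3: 32768
Level 4: 4096
Level 5: 512
Level 6: 64
Level 7: 8
Level 8: 1

The root is level 0 and the size-1 base case is level 8 (the tree spans levels 0 through 8, i.e. 9 levels counting the root), so the depth is the number of divisions: log_8(16777216) = 8

The recursion tree depth is log_8(16777216) = 8. At each level, the problem size is divided by 8, so it takes 8 divisions to reduce to a base case of size 1. The algorithm makes 5 recursive calls at each level.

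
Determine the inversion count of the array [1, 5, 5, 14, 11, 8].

Finding inversions in [1, 5, 5, 14, 11, 8]:

(3, 4): arr[3]=14 > arr[4]=11
(3, 5): arr[3]=14 > arr[5]=8
(4, 5): arr[4]=11 > arr[5]=8

Total inversions: 3

The array has 3 inversion(s): (3,4), (3,5), (4,5). Each pair (i,j) satisfies i < j and arr[i] > arr[j].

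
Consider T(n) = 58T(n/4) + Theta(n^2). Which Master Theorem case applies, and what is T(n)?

Master Theorem for T(n) = 58T(n/4) + O(n^2):

a = 58, b = 4, c = 2
log_b(a) = log_4(58) = 2.9290

Case 1: c = 2 < log_4(58) = 2.9290
T(n) = O(n^(log_4 58))

For T(n) = 58T(n/4) + O(n^2): log_4(58) = 2.9290. This is Case 1 of the Master Theorem (c < log_b(a), work dominated by leaves), giving O(n^(log_4 58)).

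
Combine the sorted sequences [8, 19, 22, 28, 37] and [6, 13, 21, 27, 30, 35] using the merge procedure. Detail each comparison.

Merging process:

Compare 8 vs 6: take 6 from right. Merged: [6]
Compare 8 vs 13: take 8 from left. Merged: [6, 8]
Compare 19 vs 13: take 13 from right. Merged: [6, 8, 13]
Compare 19 vs 21: take 19 from left. Merged: [6, 8, 13, 19]
Compare 22 vs 21: take 21 from right. Merged: [6, 8, 13, 19, 21]
Compare 22 vs 27: take 22 from left. Merged: [6, 8, 13, 19, 21, 22]
Compare 28 vs 27: take 27 from right. Merged: [6, 8, 13, 19, 21, 22, 27]
Compare 28 vs 30: take 28 from left. Merged: [6, 8, 13, 19, 21, 22, 27, 28]
Compare 37 vs 30: take 30 from right. Merged: [6, 8, 13, 19, 21, 22, 27, 28, 30]
Compare 37 vs 35: take 35 from right. Merged: [6, 8, 13, 19, 21, 22, 27, 28, 30, 35]
Append remaining from left: [37]. Merged: [6, 8, 13, 19, 21, 22, 27, 28, 30, 35, 37]

Final merged array: [6, 8, 13, 19, 21, 22, 27, 28, 30, 35, 37]
Total comparisons: 10

The merged array is [6, 8, 13, 19, 21, 22, 27, 28, 30, 35, 37], requiring 10 comparisons. The merge step runs in O(n) time where n is the total number of elements.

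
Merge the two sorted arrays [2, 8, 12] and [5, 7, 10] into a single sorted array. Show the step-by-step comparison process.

Merging process:

Compare 2 vs 5: take 2 from left. Merged: [2]
Compare 8 vs 5: take 5 from right. Merged: [2, 5]
Compare 8 vs 7: take 7 from right. Merged: [2, 5, 7]
Compare 8 vs 10: take 8 from left. Merged: [2, 5, 7, 8]
Compare 12 vs 10: take 10 from right. Merged: [2, 5, 7, 8, 10]
Append remaining from left: [12]. Merged: [2, 5, 7, 8, 10, 12]

Final merged array: [2, 5, 7, 8, 10, 12]
Total comparisons: 5

The merged array is [2, 5, 7, 8, 10, 12], requiring 5 comparisons. The merge step runs in O(n) time where n is the total number of elements.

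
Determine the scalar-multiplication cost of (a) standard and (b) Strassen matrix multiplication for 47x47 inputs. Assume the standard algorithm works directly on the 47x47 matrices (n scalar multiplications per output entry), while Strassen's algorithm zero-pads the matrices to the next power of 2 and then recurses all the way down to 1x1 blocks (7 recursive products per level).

Matrix multiplication for 47x47 matrices:

Strassen's algorithm requires power-of-2 dimensions. Pad 47x47 to 64x64 (next power of 2).

Standard algorithm: 47^3 = 103823 multiplications
Strassen's algorithm: 7^(log2(64)) = 7^6 = 117649 multiplications
Difference: 103823 - 117649 = -13826 (Strassen uses MORE here due to padding overhead — for small or just-over-power-of-2 n, padding can outweigh the per-level savings)

Standard: 103823 multiplications (47^3). Strassen: 117649 multiplications (7^6, after padding to 64x64). Strassen reduces 8 recursive multiplications to 7 at each level.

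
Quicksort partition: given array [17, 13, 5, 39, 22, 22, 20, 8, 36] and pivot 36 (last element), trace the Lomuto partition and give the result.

Lomuto partition with pivot = 36:

Initial array: [17, 13, 5, 39, 22, 22, 20, 8, 36]

arr[0]=17 <= 36: swap with position 0, array becomes [17, 13, 5, 39, 22, 22, 20, 8, 36]
arr[1]=13 <= 36: swap with position 1, array becomes [17, 13, 5, 39, 22, 22, 20, 8, 36]
arr[2]=5 <= 36: swap with position 2, array becomes [17, 13, 5, 39, 22, 22, 20, 8, 36]
arr[3]=39 > 36: no swap
arr[4]=22 <= 36: swap with position 3, array becomes [17, 13, 5, 22, 39, 22, 20, 8, 36]
arr[5]=22 <= 36: swap with position 4, array becomes [17, 13, 5, 22, 22, 39, 20, 8, 36]
arr[6]=20 <= 36: swap with position 5, array becomes [17, 13, 5, 22, 22, 20, 39, 8, 36]
arr[7]=8 <= 36: swap with position 6, array becomes [17, 13, 5, 22, 22, 20, 8, 39, 36]

Place pivot at position 7: [17, 13, 5, 22, 22, 20, 8, 36, 39]
Pivot position: 7

After partitioning with pivot 36, the array becomes [17, 13, 5, 22, 22, 20, 8, 36, 39]. The pivot is placed at index 7. All elements to the left of the pivot are <= 36, and all elements to the right are > 36.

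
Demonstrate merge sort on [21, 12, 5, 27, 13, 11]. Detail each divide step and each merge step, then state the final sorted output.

Merge sort trace:

Split: [21, 12, 5, 27, 13, 11] -> [21, 12, 5] and [27, 13, 11]
  Split: [21, 12, 5] -> [21] and [12, 5]
    Split: [12, 5] -> [12] and [5]
    Merge: [12] + [5] -> [5, 12]
  Merge: [21] + [5, 12] -> [5, 12, 21]
  Split: [27, 13, 11] -> [27] and [13, 11]
    Split: [13, 11] -> [13] and [11]
    Merge: [13] + [11] -> [11, 13]
  Merge: [27] + [11, 13] -> [11, 13, 27]
Merge: [5, 12, 21] + [11, 13, 27] -> [5, 11, 12, 13, 21, 27]

Final sorted array: [5, 11, 12, 13, 21, 27]

The merge sort proceeds by recursively splitting the array and merging sorted halves.
After all merges, the sorted array is [5, 11, 12, 13, 21, 27].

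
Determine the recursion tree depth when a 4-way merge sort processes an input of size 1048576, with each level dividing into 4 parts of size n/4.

For divide and conquer with division factor 4:

Problem sizes at each level:
Level 0: 1048576
Level 1: 262144
Level 2: 65536
Level 3: 16384
Level 4: 4096
Level 5: 1024
Level 6: 256
Level 7: 64
Level 8: 16
Level 9: 4
Level 10: 1

The root is level 0 and the size-1 base case is level 10 (the tree spans levels 0 through 10, i.e. 11 levels counting the root), so the depth is the number of divisions: log_4(1048576) = 10

The recursion tree depth is log_4(1048576) = 10. At each level, the problem size is divided by 4, so it takes 10 divisions to reduce to a base case of size 1. The algorithm makes 4 recursive calls at each level.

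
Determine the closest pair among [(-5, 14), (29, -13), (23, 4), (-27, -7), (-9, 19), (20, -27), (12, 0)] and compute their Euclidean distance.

Computing all pairwise distances among 7 points:

d((-5, 14), (29, -13)) = 43.4166
d((-5, 14), (23, 4)) = 29.7321
d((-5, 14), (-27, -7)) = 30.4138
d((-5, 14), (-9, 19)) = 6.4031 <-- minimum
d((-5, 14), (20, -27)) = 48.0208
d((-5, 14), (12, 0)) = 22.0227
d((29, -13), (23, 4)) = 18.0278
d((29, -13), (-27, -7)) = 56.3205
d((29, -13), (-9, 19)) = 49.679
d((29, -13), (20, -27)) = 16.6433
d((29, -13), (12, 0)) = 21.4009
d((23, 4), (-27, -7)) = 51.1957
d((23, 4), (-9, 19)) = 35.3412
d((23, 4), (20, -27)) = 31.1448
d((23, 4), (12, 0)) = 11.7047
d((-27, -7), (-9, 19)) = 31.6228
d((-27, -7), (20, -27)) = 51.0784
d((-27, -7), (12, 0)) = 39.6232
d((-9, 19), (20, -27)) = 54.3783
d((-9, 19), (12, 0)) = 28.3196
d((20, -27), (12, 0)) = 28.1603

Closest pair: (-5, 14) and (-9, 19) with distance 6.4031

The closest pair is (-5, 14) and (-9, 19) with Euclidean distance 6.4031. For 7 points, brute-force pairwise comparison is shown above. For large n, the divide-and-conquer algorithm (sort by x, recurse on halves, check the dividing strip) achieves O(n log n).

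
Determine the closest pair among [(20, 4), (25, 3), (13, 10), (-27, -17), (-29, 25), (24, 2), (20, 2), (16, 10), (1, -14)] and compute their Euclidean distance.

Computing all pairwise distances among 9 points:

d((20, 4), (25, 3)) = 5.099
d((20, 4), (13, 10)) = 9.2195
d((20, 4), (-27, -17)) = 51.4782
d((20, 4), (-29, 25)) = 53.3104
d((20, 4), (24, 2)) = 4.4721
d((20, 4), (20, 2)) = 2.0
d((20, 4), (16, 10)) = 7.2111
d((20, 4), (1, -14)) = 26.1725
d((25, 3), (13, 10)) = 13.8924
d((25, 3), (-27, -17)) = 55.7136
d((25, 3), (-29, 25)) = 58.3095
d((25, 3), (24, 2)) = 1.4142 <-- minimum
d((25, 3), (20, 2)) = 5.099
d((25, 3), (16, 10)) = 11.4018
d((25, 3), (1, -14)) = 29.4109
d((13, 10), (-27, -17)) = 48.2597
d((13, 10), (-29, 25)) = 44.5982
d((13, 10), (24, 2)) = 13.6015
d((13, 10), (20, 2)) = 10.6301
d((13, 10), (16, 10)) = 3.0
d((13, 10), (1, -14)) = 26.8328
d((-27, -17), (-29, 25)) = 42.0476
d((-27, -17), (24, 2)) = 54.4243
d((-27, -17), (20, 2)) = 50.6952
d((-27, -17), (16, 10)) = 50.774
d((-27, -17), (1, -14)) = 28.1603
d((-29, 25), (24, 2)) = 57.7754
d((-29, 25), (20, 2)) = 54.1295
d((-29, 25), (16, 10)) = 47.4342
d((-29, 25), (1, -14)) = 49.2037
d((24, 2), (20, 2)) = 4.0
d((24, 2), (16, 10)) = 11.3137
d((24, 2), (1, -14)) = 28.0179
d((20, 2), (16, 10)) = 8.9443
d((20, 2), (1, -14)) = 24.8395
d((16, 10), (1, -14)) = 28.3019

Closest pair: (25, 3) and (24, 2) with distance 1.4142

The closest pair is (25, 3) and (24, 2) with Euclidean distance 1.4142. For 9 points, brute-force pairwise comparison is shown above. For large n, the divide-and-conquer algorithm (sort by x, recurse on halves, check the dividing strip) achieves O(n log n).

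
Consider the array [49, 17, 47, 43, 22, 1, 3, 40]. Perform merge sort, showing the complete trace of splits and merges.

Merge sort trace:

Split: [49, 17, 47, 43, 22, 1, 3, 40] -> [49, 17, 47, 43] and [22, 1, 3, 40]
  Split: [49, 17, 47, 43] -> [49, 17] and [47, 43]
    Split: [49, 17] -> [49] and [17]
    Merge: [49] + [17] -> [17, 49]
    Split: [47, 43] -> [47] and [43]
    Merge: [47] + [43] -> [43, 47]
  Merge: [17, 49] + [43, 47] -> [17, 43, 47, 49]
  Split: [22, 1, 3, 40] -> [22, 1] and [3, 40]
    Split: [22, 1] -> [22] and [1]
    Merge: [22] + [1] -> [1, 22]
    Split: [3, 40] -> [3] and [40]
    Merge: [3] + [40] -> [3, 40]
  Merge: [1, 22] + [3, 40] -> [1, 3, 22, 40]
Merge: [17, 43, 47, 49] + [1, 3, 22, 40] -> [1, 3, 17, 22, 40, 43, 47, 49]

Final sorted array: [1, 3, 17, 22, 40, 43, 47, 49]

The merge sort proceeds by recursively splitting the array and merging sorted halves.
After all merges, the sorted array is [1, 3, 17, 22, 40, 43, 47, 49].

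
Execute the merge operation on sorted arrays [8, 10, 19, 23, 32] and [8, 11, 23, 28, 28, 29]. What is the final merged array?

Merging process:

Compare 8 vs 8: take 8 from left. Merged: [8]
Compare 10 vs 8: take 8 from right. Merged: [8, 8]
Compare 10 vs 11: take 10 from left. Merged: [8, 8, 10]
Compare 19 vs 11: take 11 from right. Merged: [8, 8, 10, 11]
Compare 19 vs 23: take 19 from left. Merged: [8, 8, 10, 11, 19]
Compare 23 vs 23: take 23 from left. Merged: [8, 8, 10, 11, 19, 23]
Compare 32 vs 23: take 23 from right. Merged: [8, 8, 10, 11, 19, 23, 23]
Compare 32 vs 28: take 28 from right. Merged: [8, 8, 10, 11, 19, 23, 23, 28]
Compare 32 vs 28: take 28 from right. Merged: [8, 8, 10, 11, 19, 23, 23, 28, 28]
Compare 32 vs 29: take 29 from right. Merged: [8, 8, 10, 11, 19, 23, 23, 28, 28, 29]
Append remaining from left: [32]. Merged: [8, 8, 10, 11, 19, 23, 23, 28, 28, 29, 32]

Final merged array: [8, 8, 10, 11, 19, 23, 23, 28, 28, 29, 32]
Total comparisons: 10

The merged array is [8, 8, 10, 11, 19, 23, 23, 28, 28, 29, 32], requiring 10 comparisons. The merge step runs in O(n) time where n is the total number of elements.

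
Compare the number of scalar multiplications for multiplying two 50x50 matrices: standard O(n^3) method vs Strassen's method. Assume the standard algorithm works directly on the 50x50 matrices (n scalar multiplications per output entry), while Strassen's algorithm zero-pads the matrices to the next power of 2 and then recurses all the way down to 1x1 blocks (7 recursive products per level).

Matrix multiplication for 50x50 matrices:

Strassen's algorithm requires power-of-2 dimensions. Pad 50x50 to 64x64 (next power of 2).

Standard algorithm: 50^3 = 125000 multiplications
Strassen's algorithm: 7^(log2(64)) = 7^6 = 117649 multiplications
Savings: 125000 - 117649 = 7351 multiplications

Standard: 125000 multiplications (50^3). Strassen: 117649 multiplications (7^6, after padding to 64x64). Strassen reduces 8 recursive multiplications to 7 at each level.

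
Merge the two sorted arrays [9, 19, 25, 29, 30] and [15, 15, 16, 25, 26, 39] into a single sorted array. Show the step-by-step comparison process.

Merging process:

Compare 9 vs 15: take 9 from left. Merged: [9]
Compare 19 vs 15: take 15 from right. Merged: [9, 15]
Compare 19 vs 15: take 15 from right. Merged: [9, 15, 15]
Compare 19 vs 16: take 16 from right. Merged: [9, 15, 15, 16]
Compare 19 vs 25: take 19 from left. Merged: [9, 15, 15, 16, 19]
Compare 25 vs 25: take 25 from left. Merged: [9, 15, 15, 16, 19, 25]
Compare 29 vs 25: take 25 from right. Merged: [9, 15, 15, 16, 19, 25, 25]
Compare 29 vs 26: take 26 from right. Merged: [9, 15, 15, 16, 19, 25, 25, 26]
Compare 29 vs 39: take 29 from left. Merged: [9, 15, 15, 16, 19, 25, 25, 26, 29]
Compare 30 vs 39: take 30 from left. Merged: [9, 15, 15, 16, 19, 25, 25, 26, 29, 30]
Append remaining from right: [39]. Merged: [9, 15, 15, 16, 19, 25, 25, 26, 29, 30, 39]

Final merged array: [9, 15, 15, 16, 19, 25, 25, 26, 29, 30, 39]
Total comparisons: 10

The merged array is [9, 15, 15, 16, 19, 25, 25, 26, 29, 30, 39], requiring 10 comparisons. The merge step runs in O(n) time where n is the total number of elements.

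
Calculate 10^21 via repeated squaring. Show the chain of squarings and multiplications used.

Computing 10^21 by squaring (build up from 10^1; each line after the first costs one multiplication):

10^1 = 10
10^2 = (10^1)^2 = 10^2 = 100
10^4 = (10^2)^2 = 100^2 = 10000
10^5 = 10 * 10^4 = 10 * 10000 = 100000
10^10 = (10^5)^2 = 100000^2 = 10000000000
10^20 = (10^10)^2 = 10000000000^2 = 100000000000000000000
10^21 = 10 * 10^20 = 10 * 100000000000000000000 = 1000000000000000000000

Result: 1000000000000000000000
Multiplications needed: 6 (6 lines after 10^1)

10^21 = 1000000000000000000000. Using exponentiation by squaring, this requires 6 multiplications. The key idea: if the exponent is even, square the half-power; if odd, multiply by the base once.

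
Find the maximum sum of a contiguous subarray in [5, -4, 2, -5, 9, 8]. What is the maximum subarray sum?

Using Kadane's algorithm on [5, -4, 2, -5, 9, 8]:

Scanning through the array:
Position 1 (value -4): max_ending_here = 1, max_so_far = 5
Position 2 (value 2): max_ending_here = 3, max_so_far = 5
Position 3 (value -5): max_ending_here = -2, max_so_far = 5
Position 4 (value 9): max_ending_here = 9, max_so_far = 9
Position 5 (value 8): max_ending_here = 17, max_so_far = 17

Maximum subarray: [9, 8]
Maximum sum: 17

The maximum subarray is [9, 8] with sum 17. This subarray runs from index 4 to index 5.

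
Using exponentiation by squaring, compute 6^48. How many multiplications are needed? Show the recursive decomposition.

Computing 6^48 by squaring (build up from 6^1; each line after the first costs one multiplication):

6^1 = 6
6^2 = (6^1)^2 = 6^2 = 36
6^3 = 6 * 6^2 = 6 * 36 = 216
6^6 = (6^3)^2 = 216^2 = 46656
6^12 = (6^6)^2 = 46656^2 = 2176782336
6^24 = (6^12)^2 = 2176782336^2 = 4738381338321616896
6^48 = (6^24)^2 = 4738381338321616896^2 = 22452257707354557240087211123792674816

Result: 22452257707354557240087211123792674816
Multiplications needed: 6 (6 lines after 6^1)

6^48 = 22452257707354557240087211123792674816. Using exponentiation by squaring, this requires 6 multiplications. The key idea: if the exponent is even, square the half-power; if odd, multiply by the base once.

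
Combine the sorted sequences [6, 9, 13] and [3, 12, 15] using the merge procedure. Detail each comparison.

Merging process:

Compare 6 vs 3: take 3 from right. Merged: [3]
Compare 6 vs 12: take 6 from left. Merged: [3, 6]
Compare 9 vs 12: take 9 from left. Merged: [3, 6, 9]
Compare 13 vs 12: take 12 from right. Merged: [3, 6, 9, 12]
Compare 13 vs 15: take 13 from left. Merged: [3, 6, 9, 12, 13]
Append remaining from right: [15]. Merged: [3, 6, 9, 12, 13, 15]

Final merged array: [3, 6, 9, 12, 13, 15]
Total comparisons: 5

The merged array is [3, 6, 9, 12, 13, 15], requiring 5 comparisons. The merge step runs in O(n) time where n is the total number of elements.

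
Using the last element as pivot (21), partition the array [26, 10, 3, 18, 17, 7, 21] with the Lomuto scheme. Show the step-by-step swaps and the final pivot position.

Lomuto partition with pivot = 21:

Initial array: [26, 10, 3, 18, 17, 7, 21]

arr[0]=26 > 21: no swap
arr[1]=10 <= 21: swap with position 0, array becomes [10, 26, 3, 18, 17, 7, 21]
arr[2]=3 <= 21: swap with position 1, array becomes [10, 3, 26, 18, 17, 7, 21]
arr[3]=18 <= 21: swap with position 2, array becomes [10, 3, 18, 26, 17, 7, 21]
arr[4]=17 <= 21: swap with position 3, array becomes [10, 3, 18, 17, 26, 7, 21]
arr[5]=7 <= 21: swap with position 4, array becomes [10, 3, 18, 17, 7, 26, 21]

Place pivot at position 5: [10, 3, 18, 17, 7, 21, 26]
Pivot position: 5

After partitioning with pivot 21, the array becomes [10, 3, 18, 17, 7, 21, 26]. The pivot is placed at index 5. All elements to the left of the pivot are <= 21, and all elements to the right are > 21.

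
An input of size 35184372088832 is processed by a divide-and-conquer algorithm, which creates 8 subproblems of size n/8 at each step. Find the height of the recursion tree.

For divide and conquer with division factor 8:

Problem sizes at each level:
Level 0: 35184372088832
Level 1: 4398046511104
Level 2: 549755813888
Level 3: 68719476736
Level 4: 8589934592
Level 5: 1073741824
Level 6: 134217728
Level 7: 16777216
Level 8: 2097152
Level 9: 262144
Level 10: 32768
Level 11: 4096
Level 12: 512
Level 13: 64
Level 14: 8
Level 15: 1

The root is level 0 and the size-1 base case is level 15 (the tree spans levels 0 through 15, i.e. 16 levels counting the root), so the depth is the number of divisions: log_8(35184372088832) = 15

The recursion tree depth is log_8(35184372088832) = 15. At each level, the problem size is divided by 8, so it takes 15 divisions to reduce to a base case of size 1. The algorithm makes 8 recursive calls at each level.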